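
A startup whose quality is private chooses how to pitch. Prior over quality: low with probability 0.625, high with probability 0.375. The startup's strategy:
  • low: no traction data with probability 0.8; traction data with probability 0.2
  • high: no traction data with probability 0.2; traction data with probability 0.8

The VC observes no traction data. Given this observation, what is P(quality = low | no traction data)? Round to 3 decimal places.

P(no traction data) = 0.625·0.8 + 0.375·0.2 = 0.575
P(low | no traction data) = (0.625·0.8) / 0.575 = 0.5 / 0.575 = 0.869565

0.870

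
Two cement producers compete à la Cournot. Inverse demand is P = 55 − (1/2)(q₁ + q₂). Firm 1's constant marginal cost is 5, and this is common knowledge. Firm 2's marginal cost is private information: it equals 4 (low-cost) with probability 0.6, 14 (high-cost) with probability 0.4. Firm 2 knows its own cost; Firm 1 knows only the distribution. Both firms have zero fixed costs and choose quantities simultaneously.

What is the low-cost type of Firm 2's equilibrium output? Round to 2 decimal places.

33.33

Type-c best response for Firm 2: q₂(c) = (55 − c) − q₁/2.
Firm 1 maximizes expected profit; its first-order condition is 55 − q₁ − (1/2)E[q₂] − 5 = 0.
Substituting E[q₂] and solving: E[c₂] = 8, so q₁ = (55 − 2·5 + 8)/(3/2) = 35.3333.
q₂(low-cost) = (55 − 4 − (1/2)·35.3333) = 33.3333.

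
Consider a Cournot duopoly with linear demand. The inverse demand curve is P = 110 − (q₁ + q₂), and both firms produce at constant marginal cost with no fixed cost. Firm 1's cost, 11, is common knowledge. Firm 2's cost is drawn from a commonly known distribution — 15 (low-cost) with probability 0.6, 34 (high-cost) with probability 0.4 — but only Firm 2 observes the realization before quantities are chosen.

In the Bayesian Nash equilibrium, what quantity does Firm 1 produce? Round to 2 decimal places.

Type-c best response for Firm 2: q₂(c) = (110 − c)/2 − q₁/2.
Firm 1 maximizes expected profit; its first-order condition is 110 − 2q₁ − E[q₂] − 11 = 0.
Substituting E[q₂] and solving: E[c₂] = 22.6, so q₁ = (110 − 2·11 + 22.6)/3 = 36.8667.

36.87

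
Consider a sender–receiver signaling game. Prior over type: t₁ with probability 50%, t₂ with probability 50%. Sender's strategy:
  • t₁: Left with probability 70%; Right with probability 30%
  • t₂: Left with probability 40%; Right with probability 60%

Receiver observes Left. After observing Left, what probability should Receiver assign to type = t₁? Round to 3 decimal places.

P(Left) = 0.5·0.7 + 0.5·0.4 = 0.55
P(t₁ | Left) = (0.5·0.7) / 0.55 = 0.35 / 0.55 = 0.636364

0.636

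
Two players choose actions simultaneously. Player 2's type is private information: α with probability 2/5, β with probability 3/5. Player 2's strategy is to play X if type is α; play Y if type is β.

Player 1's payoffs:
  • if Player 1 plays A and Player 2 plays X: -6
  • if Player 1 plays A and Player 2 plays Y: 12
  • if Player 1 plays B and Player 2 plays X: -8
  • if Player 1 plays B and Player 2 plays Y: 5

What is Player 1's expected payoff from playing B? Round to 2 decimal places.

-0.20

Take the expectation over Player 2's type, weighting each type's action by its prior probability.
E[B] = 2/5·(-8) + 3/5·5 = (-16/5) + 3 = -1/5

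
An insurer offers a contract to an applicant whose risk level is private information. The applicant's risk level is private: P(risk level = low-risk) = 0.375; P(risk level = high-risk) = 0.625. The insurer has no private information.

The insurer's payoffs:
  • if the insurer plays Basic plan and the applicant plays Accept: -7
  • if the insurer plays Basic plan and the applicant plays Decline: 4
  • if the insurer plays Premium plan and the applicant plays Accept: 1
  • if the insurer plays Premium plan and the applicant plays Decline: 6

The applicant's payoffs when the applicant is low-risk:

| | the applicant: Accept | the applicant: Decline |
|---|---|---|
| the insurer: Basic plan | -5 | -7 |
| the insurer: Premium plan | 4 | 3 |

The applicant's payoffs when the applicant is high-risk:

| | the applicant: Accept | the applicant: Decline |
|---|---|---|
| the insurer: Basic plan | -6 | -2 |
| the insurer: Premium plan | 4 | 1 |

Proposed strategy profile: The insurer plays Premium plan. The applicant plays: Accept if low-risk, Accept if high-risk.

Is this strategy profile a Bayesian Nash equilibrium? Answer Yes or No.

A profile is a BNE iff every type of every player is best-responding given beliefs about the other side.
The insurer plays Premium plan: E[Premium plan] = 0.375·(1) + 0.625·(1) = 1; E[Basic plan] = -7. Best-responding. ✓
The applicant (risk level low-risk), facing Premium plan: Accept gives 4, Decline gives 3. Proposed Accept is best. ✓
The applicant (risk level high-risk), facing Premium plan: Accept gives 4, Decline gives 1. Proposed Accept is best. ✓

Yes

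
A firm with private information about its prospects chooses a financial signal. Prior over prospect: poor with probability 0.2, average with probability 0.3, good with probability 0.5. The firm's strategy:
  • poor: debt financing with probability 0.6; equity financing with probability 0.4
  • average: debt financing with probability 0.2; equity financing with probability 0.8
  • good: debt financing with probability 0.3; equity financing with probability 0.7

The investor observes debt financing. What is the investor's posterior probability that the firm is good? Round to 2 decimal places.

0.45

P(debt financing) = 0.2·0.6 + 0.3·0.2 + 0.5·0.3 = 0.33
P(good | debt financing) = (0.5·0.3) / 0.33 = 0.15 / 0.33 = 0.454545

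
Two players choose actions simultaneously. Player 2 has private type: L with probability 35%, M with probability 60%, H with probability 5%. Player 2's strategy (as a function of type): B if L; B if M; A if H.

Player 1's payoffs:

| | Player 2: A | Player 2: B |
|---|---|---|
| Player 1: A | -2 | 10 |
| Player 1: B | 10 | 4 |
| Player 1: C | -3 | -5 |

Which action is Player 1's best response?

A

E[A] = 0.35·(10) + 0.6·(10) + 0.05·(-2) = 9.4
E[B] = 0.35·(4) + 0.6·(4) + 0.05·(10) = 4.3
E[C] = 0.35·(-5) + 0.6·(-5) + 0.05·(-3) = -4.9
Best response: A (9.4 is the largest).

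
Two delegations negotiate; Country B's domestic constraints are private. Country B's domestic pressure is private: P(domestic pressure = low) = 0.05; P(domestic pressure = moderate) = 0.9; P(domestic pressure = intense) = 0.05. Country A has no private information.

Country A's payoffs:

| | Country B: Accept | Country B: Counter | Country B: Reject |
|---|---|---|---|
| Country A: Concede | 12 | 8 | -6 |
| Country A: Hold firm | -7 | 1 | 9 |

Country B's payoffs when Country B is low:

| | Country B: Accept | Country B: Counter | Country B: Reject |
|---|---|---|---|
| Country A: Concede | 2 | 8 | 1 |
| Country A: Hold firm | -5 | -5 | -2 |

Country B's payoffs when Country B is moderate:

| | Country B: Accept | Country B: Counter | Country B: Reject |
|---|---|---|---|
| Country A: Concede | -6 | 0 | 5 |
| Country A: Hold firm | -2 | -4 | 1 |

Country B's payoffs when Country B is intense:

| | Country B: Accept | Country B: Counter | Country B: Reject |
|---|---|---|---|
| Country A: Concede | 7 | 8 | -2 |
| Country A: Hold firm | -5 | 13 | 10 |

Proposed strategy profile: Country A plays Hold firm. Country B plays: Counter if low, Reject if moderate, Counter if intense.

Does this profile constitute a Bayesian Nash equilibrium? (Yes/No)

Country A plays Hold firm: E[Hold firm] = 0.05·(1) + 0.9·(9) + 0.05·(1) = 8.2; E[Concede] = -4.6. Best-responding. ✓
Country B (domestic pressure low), facing Hold firm: Accept gives -5, Counter gives -5, Reject gives -2. Proposed Counter is not best — profitable deviation exists. ✗
Country B (domestic pressure moderate), facing Hold firm: Accept gives -2, Counter gives -4, Reject gives 1. Proposed Reject is best. ✓
Country B (domestic pressure intense), facing Hold firm: Accept gives -5, Counter gives 13, Reject gives 10. Proposed Counter is best. ✓

No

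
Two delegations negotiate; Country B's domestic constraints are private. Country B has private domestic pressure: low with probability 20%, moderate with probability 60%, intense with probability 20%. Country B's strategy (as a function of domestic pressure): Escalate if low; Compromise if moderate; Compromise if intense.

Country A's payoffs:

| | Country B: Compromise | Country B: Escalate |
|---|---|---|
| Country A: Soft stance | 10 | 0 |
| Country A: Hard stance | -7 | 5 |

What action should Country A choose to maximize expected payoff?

E[Soft stance] = 0.2·(0) + 0.6·(10) + 0.2·(10) = 8
E[Hard stance] = 0.2·(5) + 0.6·(-7) + 0.2·(-7) = -4.6
Best response: Soft stance (8 is the largest).

Soft stance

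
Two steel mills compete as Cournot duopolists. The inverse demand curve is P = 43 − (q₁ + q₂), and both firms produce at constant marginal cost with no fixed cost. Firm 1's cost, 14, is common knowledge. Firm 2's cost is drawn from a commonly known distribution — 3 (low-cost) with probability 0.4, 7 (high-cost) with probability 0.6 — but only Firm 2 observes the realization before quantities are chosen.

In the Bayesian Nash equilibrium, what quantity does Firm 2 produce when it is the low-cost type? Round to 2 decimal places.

Type-c best response for Firm 2: q₂(c) = (43 − c)/2 − q₁/2.
Firm 1 maximizes expected profit; its first-order condition is 43 − 2q₁ − E[q₂] − 14 = 0.
Substituting E[q₂] and solving: E[c₂] = 5.4, so q₁ = (43 − 2·14 + 5.4)/3 = 6.8.
q₂(low-cost) = (43 − 3 − 6.8)/2 = 16.6.

16.60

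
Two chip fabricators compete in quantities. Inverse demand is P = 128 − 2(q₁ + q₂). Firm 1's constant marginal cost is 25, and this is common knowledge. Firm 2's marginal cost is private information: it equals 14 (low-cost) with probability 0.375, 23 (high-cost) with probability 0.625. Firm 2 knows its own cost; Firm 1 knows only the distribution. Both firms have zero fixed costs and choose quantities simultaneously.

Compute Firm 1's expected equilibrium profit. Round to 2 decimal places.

Type-c best response for Firm 2: q₂(c) = (128 − c)/4 − q₁/2.
Firm 1 maximizes expected profit; its first-order condition is 128 − 4q₁ − 2E[q₂] − 25 = 0.
Substituting E[q₂] and solving: E[c₂] = 19.625, so q₁ = (128 − 2·25 + 19.625)/6 = 16.2708.
E[P] = 128 − 2·(q₁ + E[q₂]) = 57.5417; Firm 1's expected profit = (E[P] − 25)·q₁ = (57.5417 − 25)·16.2708 = 529.48.

529.48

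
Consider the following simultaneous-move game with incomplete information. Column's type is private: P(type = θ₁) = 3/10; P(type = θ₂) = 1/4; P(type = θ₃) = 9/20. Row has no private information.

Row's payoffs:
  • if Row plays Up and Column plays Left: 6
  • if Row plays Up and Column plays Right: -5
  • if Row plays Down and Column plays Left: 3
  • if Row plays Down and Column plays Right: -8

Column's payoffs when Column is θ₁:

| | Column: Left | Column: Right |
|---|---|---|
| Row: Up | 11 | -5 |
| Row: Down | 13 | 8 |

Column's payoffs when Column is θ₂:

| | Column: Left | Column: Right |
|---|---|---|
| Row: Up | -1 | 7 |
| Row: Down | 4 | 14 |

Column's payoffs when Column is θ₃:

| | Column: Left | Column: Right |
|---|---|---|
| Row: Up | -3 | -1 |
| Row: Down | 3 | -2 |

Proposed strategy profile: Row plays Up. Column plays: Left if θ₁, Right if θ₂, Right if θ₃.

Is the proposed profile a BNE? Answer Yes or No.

Yes

A profile is a BNE iff every type of every player is best-responding given beliefs about the other side.
Row plays Up: E[Up] = 3/10·(6) + 1/4·(-5) + 9/20·(-5) = -17/10; E[Down] = -47/10. Best-responding. ✓
Column (type θ₁), facing Up: Left gives 11, Right gives -5. Proposed Left is best. ✓
Column (type θ₂), facing Up: Left gives -1, Right gives 7. Proposed Right is best. ✓
Column (type θ₃), facing Up: Left gives -3, Right gives -1. Proposed Right is best. ✓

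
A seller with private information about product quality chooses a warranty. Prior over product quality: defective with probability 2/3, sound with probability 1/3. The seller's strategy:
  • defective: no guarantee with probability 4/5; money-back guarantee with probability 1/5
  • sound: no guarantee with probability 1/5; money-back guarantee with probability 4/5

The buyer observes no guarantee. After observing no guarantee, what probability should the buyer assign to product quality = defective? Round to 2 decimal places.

P(no guarantee) = (2/3)·(4/5) + (1/3)·(1/5) = 3/5
P(defective | no guarantee) = ((2/3)·(4/5)) / (3/5) = (8/15) / (3/5) = 8/9

0.89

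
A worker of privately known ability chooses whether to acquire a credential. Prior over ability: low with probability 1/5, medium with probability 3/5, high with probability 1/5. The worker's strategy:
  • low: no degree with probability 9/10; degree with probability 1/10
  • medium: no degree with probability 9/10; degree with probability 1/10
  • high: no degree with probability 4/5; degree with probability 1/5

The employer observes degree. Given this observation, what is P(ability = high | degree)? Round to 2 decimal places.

0.33

P(degree) = (1/5)·(1/10) + (3/5)·(1/10) + (1/5)·(1/5) = 3/25
P(high | degree) = ((1/5)·(1/5)) / (3/25) = (1/25) / (3/25) = 1/3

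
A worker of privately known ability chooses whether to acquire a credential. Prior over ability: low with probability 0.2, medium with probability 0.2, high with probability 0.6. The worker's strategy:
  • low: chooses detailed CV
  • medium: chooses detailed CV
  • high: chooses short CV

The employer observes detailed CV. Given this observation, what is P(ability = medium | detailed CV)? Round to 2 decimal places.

0.50

Apply Bayes' rule using the sender's strategy as the likelihood.
P(detailed CV) = 0.2·1 + 0.2·1 + 0.6·0 = 0.4
P(medium | detailed CV) = (0.2·1) / 0.4 = 0.2 / 0.4 = 0.5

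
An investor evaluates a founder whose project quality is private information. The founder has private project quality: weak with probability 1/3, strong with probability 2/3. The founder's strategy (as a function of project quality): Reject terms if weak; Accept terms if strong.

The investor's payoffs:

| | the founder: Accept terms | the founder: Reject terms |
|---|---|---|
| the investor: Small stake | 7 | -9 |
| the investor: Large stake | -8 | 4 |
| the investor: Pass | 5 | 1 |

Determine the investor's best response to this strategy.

Pass

E[Small stake] = 1/3·(-9) + 2/3·(7) = 5/3
E[Large stake] = 1/3·(4) + 2/3·(-8) = -4
E[Pass] = 1/3·(1) + 2/3·(5) = 11/3
Best response: Pass (11/3 is the largest).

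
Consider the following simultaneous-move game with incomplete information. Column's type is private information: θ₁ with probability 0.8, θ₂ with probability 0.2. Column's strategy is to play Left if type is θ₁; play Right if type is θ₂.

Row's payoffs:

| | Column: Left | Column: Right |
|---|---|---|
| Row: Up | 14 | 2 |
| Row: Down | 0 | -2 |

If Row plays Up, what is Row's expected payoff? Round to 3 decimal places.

Take the expectation over Column's type, weighting each type's action by its prior probability.
E[Up] = 0.8·14 + 0.2·2 = 11.2 + 0.4 = 11.6

11.600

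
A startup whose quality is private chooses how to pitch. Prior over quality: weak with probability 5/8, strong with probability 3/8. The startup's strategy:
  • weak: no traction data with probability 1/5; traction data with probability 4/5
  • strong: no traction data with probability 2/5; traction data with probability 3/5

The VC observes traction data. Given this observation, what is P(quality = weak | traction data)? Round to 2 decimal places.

0.69

P(traction data) = (5/8)·(4/5) + (3/8)·(3/5) = 29/40
P(weak | traction data) = ((5/8)·(4/5)) / (29/40) = (1/2) / (29/40) = 20/29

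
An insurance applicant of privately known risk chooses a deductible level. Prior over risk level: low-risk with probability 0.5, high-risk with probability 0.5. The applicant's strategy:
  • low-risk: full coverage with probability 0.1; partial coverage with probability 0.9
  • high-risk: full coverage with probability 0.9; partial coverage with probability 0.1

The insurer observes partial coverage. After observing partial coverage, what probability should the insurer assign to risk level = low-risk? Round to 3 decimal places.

0.900

P(partial coverage) = 0.5·0.9 + 0.5·0.1 = 0.5
P(low-risk | partial coverage) = (0.5·0.9) / 0.5 = 0.45 / 0.5 = 0.9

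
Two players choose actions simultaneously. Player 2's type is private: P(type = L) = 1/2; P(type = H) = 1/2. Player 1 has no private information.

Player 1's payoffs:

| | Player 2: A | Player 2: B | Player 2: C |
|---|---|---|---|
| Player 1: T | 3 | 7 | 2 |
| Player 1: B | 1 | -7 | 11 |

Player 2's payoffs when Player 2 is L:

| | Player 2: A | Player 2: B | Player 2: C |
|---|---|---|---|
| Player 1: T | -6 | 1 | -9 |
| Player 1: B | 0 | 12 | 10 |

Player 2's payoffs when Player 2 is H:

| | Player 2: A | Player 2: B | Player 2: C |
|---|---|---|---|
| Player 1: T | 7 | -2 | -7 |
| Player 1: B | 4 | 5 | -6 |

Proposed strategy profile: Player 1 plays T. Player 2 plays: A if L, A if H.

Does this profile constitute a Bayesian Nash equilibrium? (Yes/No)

Player 1 plays T: E[T] = 1/2·(3) + 1/2·(3) = 3; E[B] = 1. Best-responding. ✓
Player 2 (type L), facing T: A gives -6, B gives 1, C gives -9. Proposed A is not best — profitable deviation exists. ✗
Player 2 (type H), facing T: A gives 7, B gives -2, C gives -7. Proposed A is best. ✓

No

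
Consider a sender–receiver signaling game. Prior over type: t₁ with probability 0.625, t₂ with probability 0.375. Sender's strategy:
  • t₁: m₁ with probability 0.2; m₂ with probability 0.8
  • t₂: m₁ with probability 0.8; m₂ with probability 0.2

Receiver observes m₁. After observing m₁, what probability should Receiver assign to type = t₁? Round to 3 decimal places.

Apply Bayes' rule using the sender's strategy as the likelihood.
P(m₁) = 0.625·0.2 + 0.375·0.8 = 0.425
P(t₁ | m₁) = (0.625·0.2) / 0.425 = 0.125 / 0.425 = 0.294118

0.294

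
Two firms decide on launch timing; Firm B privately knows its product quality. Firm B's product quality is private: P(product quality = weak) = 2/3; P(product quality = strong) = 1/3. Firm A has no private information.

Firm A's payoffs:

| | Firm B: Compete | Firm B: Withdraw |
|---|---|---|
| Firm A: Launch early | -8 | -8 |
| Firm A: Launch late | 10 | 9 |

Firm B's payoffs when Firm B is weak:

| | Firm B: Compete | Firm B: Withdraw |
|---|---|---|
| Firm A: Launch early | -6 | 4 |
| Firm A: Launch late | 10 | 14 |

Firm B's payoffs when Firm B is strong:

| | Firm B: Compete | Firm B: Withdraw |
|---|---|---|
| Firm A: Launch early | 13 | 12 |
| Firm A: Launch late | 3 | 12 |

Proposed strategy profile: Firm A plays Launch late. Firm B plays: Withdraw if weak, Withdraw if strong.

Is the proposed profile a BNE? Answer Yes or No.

Firm A plays Launch late: E[Launch late] = 2/3·(9) + 1/3·(9) = 9; E[Launch early] = -8. Best-responding. ✓
Firm B (product quality weak), facing Launch late: Compete gives 10, Withdraw gives 14. Proposed Withdraw is best. ✓
Firm B (product quality strong), facing Launch late: Compete gives 3, Withdraw gives 12. Proposed Withdraw is best. ✓

Yes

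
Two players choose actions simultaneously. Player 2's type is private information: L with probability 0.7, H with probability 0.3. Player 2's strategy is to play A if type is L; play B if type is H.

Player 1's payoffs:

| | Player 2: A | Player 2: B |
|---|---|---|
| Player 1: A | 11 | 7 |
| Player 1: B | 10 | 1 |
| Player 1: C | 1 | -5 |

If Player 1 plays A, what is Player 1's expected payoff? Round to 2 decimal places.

9.80

Take the expectation over Player 2's type, weighting each type's action by its prior probability.
E[A] = 0.7·11 + 0.3·7 = 7.7 + 2.1 = 9.8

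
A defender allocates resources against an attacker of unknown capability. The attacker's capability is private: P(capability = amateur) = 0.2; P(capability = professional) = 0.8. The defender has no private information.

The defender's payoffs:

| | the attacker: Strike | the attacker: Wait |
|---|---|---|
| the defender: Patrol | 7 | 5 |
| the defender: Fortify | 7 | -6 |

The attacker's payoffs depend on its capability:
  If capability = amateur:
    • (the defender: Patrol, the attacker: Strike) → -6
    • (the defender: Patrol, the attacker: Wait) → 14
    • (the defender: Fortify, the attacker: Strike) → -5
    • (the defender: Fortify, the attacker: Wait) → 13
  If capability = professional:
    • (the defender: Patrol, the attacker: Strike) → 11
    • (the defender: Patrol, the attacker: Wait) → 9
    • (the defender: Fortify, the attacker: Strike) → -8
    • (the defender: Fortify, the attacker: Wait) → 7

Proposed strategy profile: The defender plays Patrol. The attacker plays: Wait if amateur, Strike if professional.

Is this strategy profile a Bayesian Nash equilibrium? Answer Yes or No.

The defender plays Patrol: E[Patrol] = 0.2·(5) + 0.8·(7) = 6.6; E[Fortify] = 4.4. Best-responding. ✓
The attacker (capability amateur), facing Patrol: Strike gives -6, Wait gives 14. Proposed Wait is best. ✓
The attacker (capability professional), facing Patrol: Strike gives 11, Wait gives 9. Proposed Strike is best. ✓

Yes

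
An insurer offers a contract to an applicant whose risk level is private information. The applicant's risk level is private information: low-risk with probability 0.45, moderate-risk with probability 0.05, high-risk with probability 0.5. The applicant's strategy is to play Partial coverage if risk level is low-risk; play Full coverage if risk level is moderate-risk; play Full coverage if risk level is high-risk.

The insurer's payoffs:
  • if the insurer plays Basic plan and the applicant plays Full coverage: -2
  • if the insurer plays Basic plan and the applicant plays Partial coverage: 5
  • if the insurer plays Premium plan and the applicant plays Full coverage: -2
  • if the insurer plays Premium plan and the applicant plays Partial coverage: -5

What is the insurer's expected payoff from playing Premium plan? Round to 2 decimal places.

-3.35

Take the expectation over the applicant's risk level, weighting each type's action by its prior probability.
E[Premium plan] = 0.45·(-5) + 0.05·(-2) + 0.5·(-2) = (-2.25) + (-0.1) + (-1) = -3.35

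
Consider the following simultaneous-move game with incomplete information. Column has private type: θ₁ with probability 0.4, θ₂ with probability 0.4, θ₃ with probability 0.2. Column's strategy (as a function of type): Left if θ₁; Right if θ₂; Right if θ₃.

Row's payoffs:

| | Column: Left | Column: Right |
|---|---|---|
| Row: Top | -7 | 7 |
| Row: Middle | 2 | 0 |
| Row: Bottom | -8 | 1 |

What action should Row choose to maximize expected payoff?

E[Top] = 0.4·(-7) + 0.4·(7) + 0.2·(7) = 1.4
E[Middle] = 0.4·(2) + 0.4·(0) + 0.2·(0) = 0.8
E[Bottom] = 0.4·(-8) + 0.4·(1) + 0.2·(1) = -2.6
Best response: Top (1.4 is the largest).

Top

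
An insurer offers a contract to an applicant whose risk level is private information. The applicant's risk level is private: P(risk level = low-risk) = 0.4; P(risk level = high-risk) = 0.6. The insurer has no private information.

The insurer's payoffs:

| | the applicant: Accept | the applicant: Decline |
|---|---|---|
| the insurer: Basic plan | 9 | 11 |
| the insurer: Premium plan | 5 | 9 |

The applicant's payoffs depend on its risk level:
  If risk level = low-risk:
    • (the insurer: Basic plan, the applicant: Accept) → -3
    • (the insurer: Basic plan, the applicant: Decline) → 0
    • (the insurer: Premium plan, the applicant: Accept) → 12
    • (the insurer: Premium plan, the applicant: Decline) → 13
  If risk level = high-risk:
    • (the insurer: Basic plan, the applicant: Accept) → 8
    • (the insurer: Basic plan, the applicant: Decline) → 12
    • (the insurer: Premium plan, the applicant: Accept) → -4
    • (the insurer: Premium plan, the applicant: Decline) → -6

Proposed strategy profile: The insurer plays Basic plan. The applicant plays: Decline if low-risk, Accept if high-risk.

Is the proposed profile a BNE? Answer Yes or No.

No

The insurer plays Basic plan: E[Basic plan] = 0.4·(11) + 0.6·(9) = 9.8; E[Premium plan] = 6.6. Best-responding. ✓
The applicant (risk level low-risk), facing Basic plan: Accept gives -3, Decline gives 0. Proposed Decline is best. ✓
The applicant (risk level high-risk), facing Basic plan: Accept gives 8, Decline gives 12. Proposed Accept is not best — profitable deviation exists. ✗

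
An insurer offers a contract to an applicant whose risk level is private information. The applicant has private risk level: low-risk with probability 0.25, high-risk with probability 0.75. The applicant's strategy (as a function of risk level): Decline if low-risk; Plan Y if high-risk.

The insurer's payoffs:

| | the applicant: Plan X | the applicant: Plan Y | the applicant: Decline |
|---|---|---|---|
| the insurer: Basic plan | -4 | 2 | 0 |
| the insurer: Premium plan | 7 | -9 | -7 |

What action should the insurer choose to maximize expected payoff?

Basic plan

Compute the insurer's expected payoff for each action, taking the expectation over the applicant's type.
E[Basic plan] = 0.25·(0) + 0.75·(2) = 1.5
E[Premium plan] = 0.25·(-7) + 0.75·(-9) = -8.5
Best response: Basic plan (1.5 is the largest).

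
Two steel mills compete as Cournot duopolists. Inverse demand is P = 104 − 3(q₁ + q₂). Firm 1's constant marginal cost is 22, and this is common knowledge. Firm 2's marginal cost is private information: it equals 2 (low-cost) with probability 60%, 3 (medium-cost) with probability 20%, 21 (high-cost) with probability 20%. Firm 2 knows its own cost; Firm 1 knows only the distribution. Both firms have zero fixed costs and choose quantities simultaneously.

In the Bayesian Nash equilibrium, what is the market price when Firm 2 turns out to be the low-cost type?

42

Each type of Firm 2 best-responds to q₁; Firm 1 best-responds to the expected q₂ over Firm 2's types.
Firm 2 with cost c maximizes (104 − 3(q₁+q₂) − c)·q₂, giving q₂(c) = (104 − c − 3q₁)/6.
E[c₂] = 0.6·2 + 0.2·3 + 0.2·21 = 6
Firm 1's FOC against E[q₂] yields q₁ = (104 − 2·22 + E[c₂])/9 = (104 − 44 + 6)/9 = 7.33333.
q₂(low-cost) = 13.3333, so P = 104 − 3·(7.33333 + 13.3333) = 42.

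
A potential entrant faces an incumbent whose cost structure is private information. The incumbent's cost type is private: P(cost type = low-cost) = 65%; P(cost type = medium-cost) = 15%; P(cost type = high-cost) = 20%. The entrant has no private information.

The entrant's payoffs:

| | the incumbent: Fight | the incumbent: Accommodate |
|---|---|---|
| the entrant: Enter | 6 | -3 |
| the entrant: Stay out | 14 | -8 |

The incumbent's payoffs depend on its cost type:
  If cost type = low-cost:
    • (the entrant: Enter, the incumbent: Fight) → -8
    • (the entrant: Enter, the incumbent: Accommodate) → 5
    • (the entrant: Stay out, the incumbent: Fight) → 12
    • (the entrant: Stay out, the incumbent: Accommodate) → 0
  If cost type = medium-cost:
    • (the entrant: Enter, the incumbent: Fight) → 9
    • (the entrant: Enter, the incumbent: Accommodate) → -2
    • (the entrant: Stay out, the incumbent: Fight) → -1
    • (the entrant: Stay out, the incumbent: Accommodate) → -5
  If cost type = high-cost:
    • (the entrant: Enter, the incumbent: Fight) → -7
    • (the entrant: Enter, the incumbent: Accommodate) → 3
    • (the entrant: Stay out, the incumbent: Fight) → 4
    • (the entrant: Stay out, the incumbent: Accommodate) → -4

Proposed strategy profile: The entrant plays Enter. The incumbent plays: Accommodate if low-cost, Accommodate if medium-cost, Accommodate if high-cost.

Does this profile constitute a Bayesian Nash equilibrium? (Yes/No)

No

A profile is a BNE iff every type of every player is best-responding given beliefs about the other side.
The entrant plays Enter: E[Enter] = 0.65·(-3) + 0.15·(-3) + 0.2·(-3) = -3; E[Stay out] = -8. Best-responding. ✓
The incumbent (cost type low-cost), facing Enter: Fight gives -8, Accommodate gives 5. Proposed Accommodate is best. ✓
The incumbent (cost type medium-cost), facing Enter: Fight gives 9, Accommodate gives -2. Proposed Accommodate is not best — profitable deviation exists. ✗
The incumbent (cost type high-cost), facing Enter: Fight gives -7, Accommodate gives 3. Proposed Accommodate is best. ✓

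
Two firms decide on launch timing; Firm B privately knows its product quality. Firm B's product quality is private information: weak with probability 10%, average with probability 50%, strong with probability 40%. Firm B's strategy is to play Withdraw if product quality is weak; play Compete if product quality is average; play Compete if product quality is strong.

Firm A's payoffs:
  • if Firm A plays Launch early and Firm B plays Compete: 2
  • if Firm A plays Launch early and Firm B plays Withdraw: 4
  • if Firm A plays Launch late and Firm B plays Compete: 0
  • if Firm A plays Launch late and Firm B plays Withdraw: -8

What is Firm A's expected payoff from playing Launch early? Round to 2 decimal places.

E[Launch early] = 0.1·4 + 0.5·2 + 0.4·2 = 0.4 + 1 + 0.8 = 2.2

2.20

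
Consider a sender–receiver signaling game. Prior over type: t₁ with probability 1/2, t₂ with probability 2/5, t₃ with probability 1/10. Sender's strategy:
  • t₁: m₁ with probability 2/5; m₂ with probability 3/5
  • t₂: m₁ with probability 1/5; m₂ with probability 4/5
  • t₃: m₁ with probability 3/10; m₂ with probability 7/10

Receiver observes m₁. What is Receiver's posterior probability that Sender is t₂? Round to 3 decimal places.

0.258

P(m₁) = (1/2)·(2/5) + (2/5)·(1/5) + (1/10)·(3/10) = 31/100
P(t₂ | m₁) = ((2/5)·(1/5)) / (31/100) = (2/25) / (31/100) = 8/31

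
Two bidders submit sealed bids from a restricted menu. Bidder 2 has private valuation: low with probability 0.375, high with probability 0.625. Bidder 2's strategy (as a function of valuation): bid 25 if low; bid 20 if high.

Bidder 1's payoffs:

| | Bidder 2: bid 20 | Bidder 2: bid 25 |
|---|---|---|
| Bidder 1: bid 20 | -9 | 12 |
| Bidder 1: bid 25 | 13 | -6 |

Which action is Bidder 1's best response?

bid 25

E[bid 20] = 0.375·(12) + 0.625·(-9) = -1.125
E[bid 25] = 0.375·(-6) + 0.625·(13) = 5.875
Best response: bid 25 (5.875 is the largest).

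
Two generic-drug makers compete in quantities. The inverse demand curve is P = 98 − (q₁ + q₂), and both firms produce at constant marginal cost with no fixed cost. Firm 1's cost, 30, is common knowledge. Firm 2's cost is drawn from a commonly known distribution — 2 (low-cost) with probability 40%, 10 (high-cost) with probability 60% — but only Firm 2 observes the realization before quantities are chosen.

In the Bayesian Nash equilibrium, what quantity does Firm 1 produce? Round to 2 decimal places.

Type-c best response for Firm 2: q₂(c) = (98 − c)/2 − q₁/2.
Firm 1 maximizes expected profit; its first-order condition is 98 − 2q₁ − E[q₂] − 30 = 0.
Substituting E[q₂] and solving: E[c₂] = 6.8, so q₁ = (98 − 2·30 + 6.8)/3 = 14.9333.

14.93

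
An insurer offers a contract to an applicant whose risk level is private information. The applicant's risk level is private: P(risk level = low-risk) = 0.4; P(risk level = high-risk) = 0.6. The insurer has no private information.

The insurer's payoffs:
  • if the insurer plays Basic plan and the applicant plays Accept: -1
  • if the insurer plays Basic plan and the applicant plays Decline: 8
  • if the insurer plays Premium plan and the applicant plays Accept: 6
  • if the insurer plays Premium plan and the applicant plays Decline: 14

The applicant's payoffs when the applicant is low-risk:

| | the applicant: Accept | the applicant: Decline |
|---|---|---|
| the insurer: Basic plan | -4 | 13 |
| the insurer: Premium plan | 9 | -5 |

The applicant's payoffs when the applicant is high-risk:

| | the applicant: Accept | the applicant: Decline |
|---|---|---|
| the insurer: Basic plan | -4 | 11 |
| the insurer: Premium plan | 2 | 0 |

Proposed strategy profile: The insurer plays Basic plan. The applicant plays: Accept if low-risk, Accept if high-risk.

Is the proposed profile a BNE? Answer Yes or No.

No

The insurer plays Basic plan: E[Basic plan] = 0.4·(-1) + 0.6·(-1) = -1; E[Premium plan] = 6. Not best-responding. ✗
The applicant (risk level low-risk), facing Basic plan: Accept gives -4, Decline gives 13. Proposed Accept is not best — profitable deviation exists. ✗
The applicant (risk level high-risk), facing Basic plan: Accept gives -4, Decline gives 11. Proposed Accept is not best — profitable deviation exists. ✗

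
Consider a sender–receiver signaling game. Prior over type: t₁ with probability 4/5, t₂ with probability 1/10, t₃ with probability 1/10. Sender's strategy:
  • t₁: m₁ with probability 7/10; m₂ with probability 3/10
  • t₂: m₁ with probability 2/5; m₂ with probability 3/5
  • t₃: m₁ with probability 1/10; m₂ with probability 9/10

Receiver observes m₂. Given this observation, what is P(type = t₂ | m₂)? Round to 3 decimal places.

0.154

Apply Bayes' rule using the sender's strategy as the likelihood.
P(m₂) = (4/5)·(3/10) + (1/10)·(3/5) + (1/10)·(9/10) = 39/100
P(t₂ | m₂) = ((1/10)·(3/5)) / (39/100) = (3/50) / (39/100) = 2/13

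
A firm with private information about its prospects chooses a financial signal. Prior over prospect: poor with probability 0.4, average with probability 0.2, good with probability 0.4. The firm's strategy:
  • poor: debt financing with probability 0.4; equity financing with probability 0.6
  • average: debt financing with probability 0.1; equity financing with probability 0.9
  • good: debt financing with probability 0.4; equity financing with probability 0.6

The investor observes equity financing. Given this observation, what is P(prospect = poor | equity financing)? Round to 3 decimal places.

0.364

P(equity financing) = 0.4·0.6 + 0.2·0.9 + 0.4·0.6 = 0.66
P(poor | equity financing) = (0.4·0.6) / 0.66 = 0.24 / 0.66 = 0.363636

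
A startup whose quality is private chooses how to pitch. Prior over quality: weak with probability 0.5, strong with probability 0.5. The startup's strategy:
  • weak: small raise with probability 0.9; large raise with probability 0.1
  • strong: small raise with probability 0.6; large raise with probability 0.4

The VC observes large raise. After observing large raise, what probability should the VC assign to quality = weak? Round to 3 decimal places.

Apply Bayes' rule using the sender's strategy as the likelihood.
P(large raise) = 0.5·0.1 + 0.5·0.4 = 0.25
P(weak | large raise) = (0.5·0.1) / 0.25 = 0.05 / 0.25 = 0.2

0.200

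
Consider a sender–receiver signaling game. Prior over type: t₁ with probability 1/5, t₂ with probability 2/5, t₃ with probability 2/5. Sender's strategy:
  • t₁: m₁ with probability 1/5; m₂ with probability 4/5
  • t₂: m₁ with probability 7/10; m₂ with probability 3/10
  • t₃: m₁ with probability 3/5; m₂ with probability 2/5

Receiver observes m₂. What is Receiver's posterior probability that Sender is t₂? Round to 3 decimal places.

0.273

P(m₂) = (1/5)·(4/5) + (2/5)·(3/10) + (2/5)·(2/5) = 11/25
P(t₂ | m₂) = ((2/5)·(3/10)) / (11/25) = (3/25) / (11/25) = 3/11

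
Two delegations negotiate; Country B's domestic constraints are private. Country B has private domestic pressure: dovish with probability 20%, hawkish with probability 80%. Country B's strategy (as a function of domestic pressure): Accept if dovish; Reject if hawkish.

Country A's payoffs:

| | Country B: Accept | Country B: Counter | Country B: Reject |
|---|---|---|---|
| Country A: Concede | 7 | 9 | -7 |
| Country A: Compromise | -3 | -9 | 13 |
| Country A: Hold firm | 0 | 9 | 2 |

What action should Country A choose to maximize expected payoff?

E[Concede] = 0.2·(7) + 0.8·(-7) = -4.2
E[Compromise] = 0.2·(-3) + 0.8·(13) = 9.8
E[Hold firm] = 0.2·(0) + 0.8·(2) = 1.6
Best response: Compromise (9.8 is the largest).

Compromise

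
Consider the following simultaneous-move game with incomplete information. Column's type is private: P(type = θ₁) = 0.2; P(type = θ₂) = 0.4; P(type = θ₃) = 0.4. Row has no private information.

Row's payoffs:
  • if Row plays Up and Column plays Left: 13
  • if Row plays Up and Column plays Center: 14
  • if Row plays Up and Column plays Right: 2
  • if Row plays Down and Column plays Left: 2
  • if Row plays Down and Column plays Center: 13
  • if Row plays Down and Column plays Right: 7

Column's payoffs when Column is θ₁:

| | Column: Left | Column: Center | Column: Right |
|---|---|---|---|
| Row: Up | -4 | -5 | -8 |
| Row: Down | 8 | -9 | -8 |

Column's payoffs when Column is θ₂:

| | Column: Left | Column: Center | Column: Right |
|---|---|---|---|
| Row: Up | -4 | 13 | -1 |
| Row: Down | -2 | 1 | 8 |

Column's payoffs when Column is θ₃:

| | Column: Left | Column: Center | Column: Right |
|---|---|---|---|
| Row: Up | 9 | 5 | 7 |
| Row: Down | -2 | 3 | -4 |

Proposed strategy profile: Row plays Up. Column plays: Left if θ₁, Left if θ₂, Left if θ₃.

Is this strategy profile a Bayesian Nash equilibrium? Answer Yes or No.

No

Row plays Up: E[Up] = 0.2·(13) + 0.4·(13) + 0.4·(13) = 13; E[Down] = 2. Best-responding. ✓
Column (type θ₁), facing Up: Left gives -4, Center gives -5, Right gives -8. Proposed Left is best. ✓
Column (type θ₂), facing Up: Left gives -4, Center gives 13, Right gives -1. Proposed Left is not best — profitable deviation exists. ✗
Column (type θ₃), facing Up: Left gives 9, Center gives 5, Right gives 7. Proposed Left is best. ✓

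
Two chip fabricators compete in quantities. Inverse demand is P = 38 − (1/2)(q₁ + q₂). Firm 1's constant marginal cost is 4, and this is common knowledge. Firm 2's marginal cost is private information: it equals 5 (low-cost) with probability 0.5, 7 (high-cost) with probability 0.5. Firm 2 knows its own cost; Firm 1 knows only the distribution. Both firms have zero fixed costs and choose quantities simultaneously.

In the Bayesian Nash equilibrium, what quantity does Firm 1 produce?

24

Type-c best response for Firm 2: q₂(c) = (38 − c) − q₁/2.
Firm 1 maximizes expected profit; its first-order condition is 38 − q₁ − (1/2)E[q₂] − 4 = 0.
Substituting E[q₂] and solving: E[c₂] = 6, so q₁ = (38 − 2·4 + 6)/(3/2) = 24.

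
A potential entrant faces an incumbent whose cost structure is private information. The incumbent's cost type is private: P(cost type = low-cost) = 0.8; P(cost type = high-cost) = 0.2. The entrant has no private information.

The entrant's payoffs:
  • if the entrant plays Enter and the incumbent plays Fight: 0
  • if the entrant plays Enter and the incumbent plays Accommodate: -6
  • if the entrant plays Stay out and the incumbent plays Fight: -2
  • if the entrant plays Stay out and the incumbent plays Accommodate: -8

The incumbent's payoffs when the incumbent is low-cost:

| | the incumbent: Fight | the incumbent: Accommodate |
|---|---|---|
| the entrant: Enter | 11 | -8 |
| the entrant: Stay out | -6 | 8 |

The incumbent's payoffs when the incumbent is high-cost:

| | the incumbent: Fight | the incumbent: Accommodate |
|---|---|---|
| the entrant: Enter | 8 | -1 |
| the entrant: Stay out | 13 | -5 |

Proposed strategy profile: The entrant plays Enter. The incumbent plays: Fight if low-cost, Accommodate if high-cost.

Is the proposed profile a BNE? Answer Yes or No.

No

The entrant plays Enter: E[Enter] = 0.8·(0) + 0.2·(-6) = -1.2; E[Stay out] = -3.2. Best-responding. ✓
The incumbent (cost type low-cost), facing Enter: Fight gives 11, Accommodate gives -8. Proposed Fight is best. ✓
The incumbent (cost type high-cost), facing Enter: Fight gives 8, Accommodate gives -1. Proposed Accommodate is not best — profitable deviation exists. ✗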